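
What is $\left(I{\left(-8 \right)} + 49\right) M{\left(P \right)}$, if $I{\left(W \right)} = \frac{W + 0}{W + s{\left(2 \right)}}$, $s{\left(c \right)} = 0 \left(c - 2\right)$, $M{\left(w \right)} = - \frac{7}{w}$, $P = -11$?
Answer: $\frac{350}{11} \approx 31.818$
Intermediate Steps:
$s{\left(c \right)} = 0$ ($s{\left(c \right)} = 0 \left(-2 + c\right) = 0$)
$I{\left(W \right)} = 1$ ($I{\left(W \right)} = \frac{W + 0}{W + 0} = \frac{W}{W} = 1$)
$\left(I{\left(-8 \right)} + 49\right) M{\left(P \right)} = \left(1 + 49\right) \left(- \frac{7}{-11}\right) = 50 \left(\left(-7\right) \left(- \frac{1}{11}\right)\right) = 50 \cdot \frac{7}{11} = \frac{350}{11}$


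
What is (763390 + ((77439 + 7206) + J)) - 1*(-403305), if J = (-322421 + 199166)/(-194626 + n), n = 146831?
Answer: 1087416701/869 ≈ 1.2513e+6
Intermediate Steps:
J = 2241/869 (J = (-322421 + 199166)/(-194626 + 146831) = -123255/(-47795) = -123255*(-1/47795) = 2241/869 ≈ 2.5788)
(763390 + ((77439 + 7206) + J)) - 1*(-403305) = (763390 + ((77439 + 7206) + 2241/869)) - 1*(-403305) = (763390 + (84645 + 2241/869)) + 403305 = (763390 + 73558746/869) + 403305 = 736944656/869 + 403305 = 1087416701/869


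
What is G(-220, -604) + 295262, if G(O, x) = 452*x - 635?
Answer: 21619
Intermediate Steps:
G(O, x) = -635 + 452*x
G(-220, -604) + 295262 = (-635 + 452*(-604)) + 295262 = (-635 - 273008) + 295262 = -273643 + 295262 = 21619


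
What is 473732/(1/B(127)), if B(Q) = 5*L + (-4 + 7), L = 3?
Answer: 8527176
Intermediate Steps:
B(Q) = 18 (B(Q) = 5*3 + (-4 + 7) = 15 + 3 = 18)
473732/(1/B(127)) = 473732/(1/18) = 473732*18 = 8527176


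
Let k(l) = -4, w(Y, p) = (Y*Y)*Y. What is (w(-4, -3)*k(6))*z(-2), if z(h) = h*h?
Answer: 1024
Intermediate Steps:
z(h) = h²
w(Y, p) = Y³ (w(Y, p) = Y²*Y = Y³)
(w(-4, -3)*k(6))*z(-2) = ((-4)³*(-4))*(-2)² = -64*(-4)*4 = 256*4 = 1024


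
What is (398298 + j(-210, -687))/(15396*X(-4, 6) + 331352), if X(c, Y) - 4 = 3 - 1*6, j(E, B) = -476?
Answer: 198911/173374 ≈ 1.1473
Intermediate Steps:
X(c, Y) = 1 (X(c, Y) = 4 + (3 - 1*6) = 4 + (3 - 6) = 4 - 3 = 1)
(398298 + j(-210, -687))/(15396*X(-4, 6) + 331352) = (398298 - 476)/(15396*1 + 331352) = 397822/(15396 + 331352) = 397822/346748 = 397822*(1/346748) = 198911/173374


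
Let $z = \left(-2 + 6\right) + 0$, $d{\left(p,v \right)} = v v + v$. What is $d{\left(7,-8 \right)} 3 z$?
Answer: $672$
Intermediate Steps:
$d{\left(p,v \right)} = v + v^{2}$ ($d{\left(p,v \right)} = v^{2} + v = v + v^{2}$)
$z = 4$ ($z = 4 + 0 = 4$)
$d{\left(7,-8 \right)} 3 z = - 8 \left(1 - 8\right) 3 \cdot 4 = \left(-8\right) \left(-7\right) 3 \cdot 4 = 56 \cdot 3 \cdot 4 = 168 \cdot 4 = 672$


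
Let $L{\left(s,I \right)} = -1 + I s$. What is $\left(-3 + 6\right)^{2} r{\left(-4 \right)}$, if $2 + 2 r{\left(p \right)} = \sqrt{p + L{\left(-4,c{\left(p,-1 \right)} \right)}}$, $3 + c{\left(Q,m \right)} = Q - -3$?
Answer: $-9 + \frac{9 \sqrt{11}}{2} \approx 5.9248$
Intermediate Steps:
$c{\left(Q,m \right)} = Q$ ($c{\left(Q,m \right)} = -3 + \left(Q - -3\right) = -3 + \left(Q + 3\right) = -3 + \left(3 + Q\right) = Q$)
$r{\left(p \right)} = -1 + \frac{\sqrt{-1 - 3 p}}{2}$ ($r{\left(p \right)} = -1 + \frac{\sqrt{p + \left(-1 + p \left(-4\right)\right)}}{2} = -1 + \frac{\sqrt{p - \left(1 + 4 p\right)}}{2} = -1 + \frac{\sqrt{-1 - 3 p}}{2}$)
$\left(-3 + 6\right)^{2} r{\left(-4 \right)} = \left(-3 + 6\right)^{2} \left(-1 + \frac{\sqrt{-1 - -12}}{2}\right) = 3^{2} \left(-1 + \frac{\sqrt{-1 + 12}}{2}\right) = 9 \left(-1 + \frac{\sqrt{11}}{2}\right) = -9 + \frac{9 \sqrt{11}}{2}$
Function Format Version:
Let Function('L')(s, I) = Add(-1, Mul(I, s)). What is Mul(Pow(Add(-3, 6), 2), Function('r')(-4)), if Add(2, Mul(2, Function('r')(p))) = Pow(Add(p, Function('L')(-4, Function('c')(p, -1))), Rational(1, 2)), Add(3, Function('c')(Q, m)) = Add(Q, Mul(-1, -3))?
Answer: Add(-9, Mul(Rational(9, 2), Pow(11, Rational(1, 2)))) ≈ 5.9248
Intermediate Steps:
Function('c')(Q, m) = Q (Function('c')(Q, m) = Add(-3, Add(Q, Mul(-1, -3))) = Add(-3, Add(Q, 3)) = Add(-3, Add(3, Q)) = Q)
Function('r')(p) = Add(-1, Mul(Rational(1, 2), Pow(Add(-1, Mul(-3, p)), Rational(1, 2)))) (Function('r')(p) = Add(-1, Mul(Rational(1, 2), Pow(Add(p, Add(-1, Mul(p, -4))), Rational(1, 2)))) = Add(-1, Mul(Rational(1, 2), Pow(Add(p, Add(-1, Mul(-4, p))), Rational(1, 2)))) = Add(-1, Mul(Rational(1, 2), Pow(Add(-1, Mul(-3, p)), Rational(1, 2)))))
Mul(Pow(Add(-3, 6), 2), Function('r')(-4)) = Mul(Pow(Add(-3, 6), 2), Add(-1, Mul(Rational(1, 2), Pow(Add(-1, Mul(-3, -4)), Rational(1, 2))))) = Mul(Pow(3, 2), Add(-1, Mul(Rational(1, 2), Pow(Add(-1, 12), Rational(1, 2))))) = Mul(9, Add(-1, Mul(Rational(1, 2), Pow(11, Rational(1, 2))))) = Add(-9, Mul(Rational(9, 2), Pow(11, Rational(1, 2))))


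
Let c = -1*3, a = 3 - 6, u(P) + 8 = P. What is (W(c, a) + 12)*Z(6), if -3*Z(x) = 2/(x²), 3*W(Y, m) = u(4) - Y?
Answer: -35/162 ≈ -0.21605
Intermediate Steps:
u(P) = -8 + P
a = -3
c = -3
W(Y, m) = -4/3 - Y/3 (W(Y, m) = ((-8 + 4) - Y)/3 = (-4 - Y)/3 = -4/3 - Y/3)
Z(x) = -2/(3*x²) (Z(x) = -2/(3*(x²)) = -2/(3*x²))
(W(c, a) + 12)*Z(6) = ((-4/3 - ⅓*(-3)) + 12)*(-⅔/6²) = ((-4/3 + 1) + 12)*(-⅔*1/36) = (-⅓ + 12)*(-1/54) = (35/3)*(-1/54) = -35/162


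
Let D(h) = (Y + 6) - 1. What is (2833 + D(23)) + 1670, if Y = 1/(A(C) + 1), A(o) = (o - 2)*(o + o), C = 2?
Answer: 4509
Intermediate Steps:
A(o) = 2*o*(-2 + o) (A(o) = (-2 + o)*(2*o) = 2*o*(-2 + o))
Y = 1 (Y = 1/(2*2*(-2 + 2) + 1) = 1/(2*2*0 + 1) = 1/(0 + 1) = 1/1 = 1)
D(h) = 6 (D(h) = (1 + 6) - 1 = 7 - 1 = 6)
(2833 + D(23)) + 1670 = (2833 + 6) + 1670 = 2839 + 1670 = 4509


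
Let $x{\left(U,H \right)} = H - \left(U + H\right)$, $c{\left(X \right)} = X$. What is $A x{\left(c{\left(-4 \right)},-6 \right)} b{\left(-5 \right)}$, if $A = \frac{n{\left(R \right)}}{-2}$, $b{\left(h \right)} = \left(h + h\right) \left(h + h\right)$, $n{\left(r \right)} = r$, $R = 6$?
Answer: $-1200$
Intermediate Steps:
$x{\left(U,H \right)} = - U$ ($x{\left(U,H \right)} = H - \left(H + U\right) = - U$)
$b{\left(h \right)} = 4 h^{2}$ ($b{\left(h \right)} = 2 h 2 h = 4 h^{2}$)
$A = -3$ ($A = \frac{6}{-2} = 6 \left(- \frac{1}{2}\right) = -3$)
$A x{\left(c{\left(-4 \right)},-6 \right)} b{\left(-5 \right)} = - 3 \left(\left(-1\right) \left(-4\right)\right) 4 \left(-5\right)^{2} = \left(-3\right) 4 \cdot 4 \cdot 25 = \left(-12\right) 100 = -1200$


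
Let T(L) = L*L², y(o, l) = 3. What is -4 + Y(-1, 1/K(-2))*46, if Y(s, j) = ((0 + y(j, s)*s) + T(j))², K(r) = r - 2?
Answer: 848535/2048 ≈ 414.32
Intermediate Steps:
K(r) = -2 + r
T(L) = L³
Y(s, j) = (j³ + 3*s)² (Y(s, j) = ((0 + 3*s) + j³)² = (3*s + j³)² = (j³ + 3*s)²)
-4 + Y(-1, 1/K(-2))*46 = -4 + ((1/(-2 - 2))³ + 3*(-1))²*46 = -4 + ((1/(-4))³ - 3)²*46 = -4 + ((-¼)³ - 3)²*46 = -4 + (-1/64 - 3)²*46 = -4 + (-193/64)²*46 = -4 + (37249/4096)*46 = -4 + 856727/2048 = 848535/2048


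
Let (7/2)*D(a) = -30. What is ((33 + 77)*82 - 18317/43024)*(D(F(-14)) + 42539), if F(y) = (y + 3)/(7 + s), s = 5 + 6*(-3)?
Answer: 115529959881219/301168 ≈ 3.8361e+8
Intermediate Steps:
s = -13 (s = 5 - 18 = -13)
F(y) = -½ - y/6 (F(y) = (y + 3)/(7 - 13) = (3 + y)/(-6) = (3 + y)*(-⅙) = -½ - y/6)
D(a) = -60/7 (D(a) = (2/7)*(-30) = -60/7)
((33 + 77)*82 - 18317/43024)*(D(F(-14)) + 42539) = ((33 + 77)*82 - 18317/43024)*(-60/7 + 42539) = (110*82 - 18317*1/43024)*(297713/7) = (9020 - 18317/43024)*(297713/7) = (388058163/43024)*(297713/7) = 115529959881219/301168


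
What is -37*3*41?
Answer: -4551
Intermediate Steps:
-37*3*41 = -111*41 = -4551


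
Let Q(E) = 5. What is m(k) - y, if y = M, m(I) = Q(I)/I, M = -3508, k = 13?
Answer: 45609/13 ≈ 3508.4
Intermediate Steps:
m(I) = 5/I
y = -3508
m(k) - y = 5/13 - 1*(-3508) = 5*(1/13) + 3508 = 5/13 + 3508 = 45609/13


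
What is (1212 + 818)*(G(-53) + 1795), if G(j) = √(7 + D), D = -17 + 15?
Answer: 3643850 + 2030*√5 ≈ 3.6484e+6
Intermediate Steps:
D = -2
G(j) = √5 (G(j) = √(7 - 2) = √5)
(1212 + 818)*(G(-53) + 1795) = (1212 + 818)*(√5 + 1795) = 2030*(1795 + √5) = 3643850 + 2030*√5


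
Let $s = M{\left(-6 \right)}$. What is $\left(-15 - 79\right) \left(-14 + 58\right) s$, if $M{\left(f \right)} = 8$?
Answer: $-33088$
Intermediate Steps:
$s = 8$
$\left(-15 - 79\right) \left(-14 + 58\right) s = \left(-15 - 79\right) \left(-14 + 58\right) 8 = \left(-94\right) 44 \cdot 8 = \left(-4136\right) 8 = -33088$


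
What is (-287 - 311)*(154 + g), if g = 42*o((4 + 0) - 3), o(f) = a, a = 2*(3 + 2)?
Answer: -343252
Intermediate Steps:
a = 10 (a = 2*5 = 10)
o(f) = 10
g = 420 (g = 42*10 = 420)
(-287 - 311)*(154 + g) = (-287 - 311)*(154 + 420) = -598*574 = -343252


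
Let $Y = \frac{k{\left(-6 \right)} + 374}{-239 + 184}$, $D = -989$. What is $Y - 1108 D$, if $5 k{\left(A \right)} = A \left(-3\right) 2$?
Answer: $\frac{301346394}{275} \approx 1.0958 \cdot 10^{6}$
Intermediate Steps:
$k{\left(A \right)} = - \frac{6 A}{5}$ ($k{\left(A \right)} = \frac{A \left(-3\right) 2}{5} = \frac{- 3 A 2}{5} = \frac{\left(-6\right) A}{5} = - \frac{6 A}{5}$)
$Y = - \frac{1906}{275}$ ($Y = \frac{\left(- \frac{6}{5}\right) \left(-6\right) + 374}{-239 + 184} = \frac{\frac{36}{5} + 374}{-55} = \frac{1906}{5} \left(- \frac{1}{55}\right) = - \frac{1906}{275} \approx -6.9309$)
$Y - 1108 D = - \frac{1906}{275} - -1095812 = - \frac{1906}{275} + 1095812 = \frac{301346394}{275}$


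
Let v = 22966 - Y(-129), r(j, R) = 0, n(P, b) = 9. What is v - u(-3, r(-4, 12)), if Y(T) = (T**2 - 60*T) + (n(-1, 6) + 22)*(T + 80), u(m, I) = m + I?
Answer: 107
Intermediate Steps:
u(m, I) = I + m
Y(T) = 2480 + T**2 - 29*T (Y(T) = (T**2 - 60*T) + (9 + 22)*(T + 80) = (T**2 - 60*T) + 31*(80 + T) = (T**2 - 60*T) + (2480 + 31*T) = 2480 + T**2 - 29*T)
v = 104 (v = 22966 - (2480 + (-129)**2 - 29*(-129)) = 22966 - (2480 + 16641 + 3741) = 22966 - 1*22862 = 22966 - 22862 = 104)
v - u(-3, r(-4, 12)) = 104 - (0 - 3) = 104 - 1*(-3) = 104 + 3 = 107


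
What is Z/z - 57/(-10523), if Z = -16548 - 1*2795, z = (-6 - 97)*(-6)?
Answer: -203511163/6503214 ≈ -31.294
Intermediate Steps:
z = 618 (z = -103*(-6) = 618)
Z = -19343 (Z = -16548 - 2795 = -19343)
Z/z - 57/(-10523) = -19343/618 - 57/(-10523) = -19343*1/618 - 57*(-1/10523) = -19343/618 + 57/10523 = -203511163/6503214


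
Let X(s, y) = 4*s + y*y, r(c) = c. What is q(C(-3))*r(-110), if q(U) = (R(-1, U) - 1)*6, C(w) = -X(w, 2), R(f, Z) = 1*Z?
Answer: -4620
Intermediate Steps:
R(f, Z) = Z
X(s, y) = y² + 4*s (X(s, y) = 4*s + y² = y² + 4*s)
C(w) = -4 - 4*w (C(w) = -(2² + 4*w) = -(4 + 4*w) = -4 - 4*w)
q(U) = -6 + 6*U (q(U) = (U - 1)*6 = (-1 + U)*6 = -6 + 6*U)
q(C(-3))*r(-110) = (-6 + 6*(-4 - 4*(-3)))*(-110) = (-6 + 6*(-4 + 12))*(-110) = (-6 + 6*8)*(-110) = (-6 + 48)*(-110) = 42*(-110) = -4620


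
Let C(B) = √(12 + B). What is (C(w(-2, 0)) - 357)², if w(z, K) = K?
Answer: 127461 - 1428*√3 ≈ 1.2499e+5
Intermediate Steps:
(C(w(-2, 0)) - 357)² = (√(12 + 0) - 357)² = (√12 - 357)² = (2*√3 - 357)² = (-357 + 2*√3)²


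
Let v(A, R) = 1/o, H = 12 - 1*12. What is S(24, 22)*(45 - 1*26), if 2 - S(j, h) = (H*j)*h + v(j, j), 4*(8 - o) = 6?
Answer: 456/13 ≈ 35.077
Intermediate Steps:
o = 13/2 (o = 8 - ¼*6 = 8 - 3/2 = 13/2 ≈ 6.5000)
H = 0 (H = 12 - 12 = 0)
v(A, R) = 2/13 (v(A, R) = 1/(13/2) = 2/13)
S(j, h) = 24/13 (S(j, h) = 2 - ((0*j)*h + 2/13) = 2 - (0*h + 2/13) = 2 - (0 + 2/13) = 2 - 1*2/13 = 2 - 2/13 = 24/13)
S(24, 22)*(45 - 1*26) = 24*(45 - 1*26)/13 = 24*(45 - 26)/13 = (24/13)*19 = 456/13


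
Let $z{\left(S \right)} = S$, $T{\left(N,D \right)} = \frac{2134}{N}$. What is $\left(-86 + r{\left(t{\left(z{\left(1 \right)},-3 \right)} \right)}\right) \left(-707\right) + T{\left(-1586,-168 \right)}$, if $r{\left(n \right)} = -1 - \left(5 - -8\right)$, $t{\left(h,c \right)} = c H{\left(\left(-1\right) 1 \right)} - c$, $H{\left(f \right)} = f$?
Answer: $\frac{56064033}{793} \approx 70699.0$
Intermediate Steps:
$t{\left(h,c \right)} = - 2 c$ ($t{\left(h,c \right)} = c \left(\left(-1\right) 1\right) - c = c \left(-1\right) - c = - c - c = - 2 c$)
$r{\left(n \right)} = -14$ ($r{\left(n \right)} = -1 - \left(5 + 8\right) = -1 - 13 = -14$)
$\left(-86 + r{\left(t{\left(z{\left(1 \right)},-3 \right)} \right)}\right) \left(-707\right) + T{\left(-1586,-168 \right)} = \left(-86 - 14\right) \left(-707\right) + \frac{2134}{-1586} = \left(-100\right) \left(-707\right) + 2134 \left(- \frac{1}{1586}\right) = 70700 - \frac{1067}{793} = \frac{56064033}{793}$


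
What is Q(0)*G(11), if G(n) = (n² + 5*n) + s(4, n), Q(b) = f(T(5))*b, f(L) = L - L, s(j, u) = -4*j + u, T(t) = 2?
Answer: 0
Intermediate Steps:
s(j, u) = u - 4*j
f(L) = 0
Q(b) = 0 (Q(b) = 0*b = 0)
G(n) = -16 + n² + 6*n (G(n) = (n² + 5*n) + (n - 4*4) = (n² + 5*n) + (n - 16) = (n² + 5*n) + (-16 + n) = -16 + n² + 6*n)
Q(0)*G(11) = 0*(-16 + 11² + 6*11) = 0*(-16 + 121 + 66) = 0*171 = 0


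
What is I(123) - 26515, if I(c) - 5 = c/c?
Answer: -26509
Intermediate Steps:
I(c) = 6 (I(c) = 5 + c/c = 5 + 1 = 6)
I(123) - 26515 = 6 - 26515 = -26509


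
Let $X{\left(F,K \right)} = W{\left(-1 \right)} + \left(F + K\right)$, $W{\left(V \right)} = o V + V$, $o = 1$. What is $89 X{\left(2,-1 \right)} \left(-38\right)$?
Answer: $3382$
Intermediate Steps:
$W{\left(V \right)} = 2 V$ ($W{\left(V \right)} = 1 V + V = V + V = 2 V$)
$X{\left(F,K \right)} = -2 + F + K$ ($X{\left(F,K \right)} = 2 \left(-1\right) + \left(F + K\right) = -2 + \left(F + K\right) = -2 + F + K$)
$89 X{\left(2,-1 \right)} \left(-38\right) = 89 \left(-2 + 2 - 1\right) \left(-38\right) = 89 \left(-1\right) \left(-38\right) = \left(-89\right) \left(-38\right) = 3382$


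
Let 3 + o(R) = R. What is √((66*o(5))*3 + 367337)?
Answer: √367733 ≈ 606.41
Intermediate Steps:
o(R) = -3 + R
√((66*o(5))*3 + 367337) = √((66*(-3 + 5))*3 + 367337) = √((66*2)*3 + 367337) = √(132*3 + 367337) = √(396 + 367337) = √367733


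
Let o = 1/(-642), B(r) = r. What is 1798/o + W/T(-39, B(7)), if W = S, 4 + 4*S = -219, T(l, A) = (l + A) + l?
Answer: -327825521/284 ≈ -1.1543e+6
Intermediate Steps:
o = -1/642 ≈ -0.0015576
T(l, A) = A + 2*l (T(l, A) = (A + l) + l = A + 2*l)
S = -223/4 (S = -1 + (1/4)*(-219) = -1 - 219/4 = -223/4 ≈ -55.750)
W = -223/4 ≈ -55.750
1798/o + W/T(-39, B(7)) = 1798/(-1/642) - 223/(4*(7 + 2*(-39))) = 1798*(-642) - 223/(4*(7 - 78)) = -1154316 - 223/4/(-71) = -1154316 - 223/4*(-1/71) = -1154316 + 223/284 = -327825521/284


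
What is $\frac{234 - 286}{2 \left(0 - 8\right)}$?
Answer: $\frac{13}{4} \approx 3.25$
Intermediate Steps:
$\frac{234 - 286}{2 \left(0 - 8\right)} = \frac{234 - 286}{2 \left(-8\right)} = - \frac{52}{-16} = \left(-52\right) \left(- \frac{1}{16}\right) = \frac{13}{4}$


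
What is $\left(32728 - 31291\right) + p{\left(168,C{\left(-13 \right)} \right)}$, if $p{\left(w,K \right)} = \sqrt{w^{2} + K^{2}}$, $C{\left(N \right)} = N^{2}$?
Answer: $1437 + \sqrt{56785} \approx 1675.3$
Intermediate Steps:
$p{\left(w,K \right)} = \sqrt{K^{2} + w^{2}}$
$\left(32728 - 31291\right) + p{\left(168,C{\left(-13 \right)} \right)} = \left(32728 - 31291\right) + \sqrt{\left(\left(-13\right)^{2}\right)^{2} + 168^{2}} = 1437 + \sqrt{169^{2} + 28224} = 1437 + \sqrt{28561 + 28224} = 1437 + \sqrt{56785}$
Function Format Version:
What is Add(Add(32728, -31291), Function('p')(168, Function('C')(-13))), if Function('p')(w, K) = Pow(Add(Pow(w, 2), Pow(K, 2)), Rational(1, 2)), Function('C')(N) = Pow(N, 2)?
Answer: Add(1437, Pow(56785, Rational(1, 2))) ≈ 1675.3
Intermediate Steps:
Function('p')(w, K) = Pow(Add(Pow(K, 2), Pow(w, 2)), Rational(1, 2))
Add(Add(32728, -31291), Function('p')(168, Function('C')(-13))) = Add(Add(32728, -31291), Pow(Add(Pow(Pow(-13, 2), 2), Pow(168, 2)), Rational(1, 2))) = Add(1437, Pow(Add(Pow(169, 2), 28224), Rational(1, 2))) = Add(1437, Pow(Add(28561, 28224), Rational(1, 2))) = Add(1437, Pow(56785, Rational(1, 2)))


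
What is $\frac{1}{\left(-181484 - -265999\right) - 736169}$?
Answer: $- \frac{1}{651654} \approx -1.5346 \cdot 10^{-6}$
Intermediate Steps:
$\frac{1}{\left(-181484 - -265999\right) - 736169} = \frac{1}{\left(-181484 + 265999\right) - 736169} = \frac{1}{84515 - 736169} = \frac{1}{-651654} = - \frac{1}{651654}$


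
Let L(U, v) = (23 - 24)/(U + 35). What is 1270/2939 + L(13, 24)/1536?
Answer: 93631621/216686592 ≈ 0.43211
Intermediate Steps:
L(U, v) = -1/(35 + U)
1270/2939 + L(13, 24)/1536 = 1270/2939 - 1/(35 + 13)/1536 = 1270*(1/2939) - 1/48*(1/1536) = 1270/2939 - 1*1/48*(1/1536) = 1270/2939 - 1/48*1/1536 = 1270/2939 - 1/73728 = 93631621/216686592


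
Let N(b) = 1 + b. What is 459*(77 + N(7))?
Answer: 39015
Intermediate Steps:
459*(77 + N(7)) = 459*(77 + (1 + 7)) = 459*(77 + 8) = 459*85 = 39015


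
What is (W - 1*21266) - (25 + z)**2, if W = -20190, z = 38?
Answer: -45425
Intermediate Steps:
(W - 1*21266) - (25 + z)**2 = (-20190 - 1*21266) - (25 + 38)**2 = (-20190 - 21266) - 1*63**2 = -41456 - 1*3969 = -41456 - 3969 = -45425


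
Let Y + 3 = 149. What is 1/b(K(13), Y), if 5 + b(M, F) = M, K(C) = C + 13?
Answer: 1/21 ≈ 0.047619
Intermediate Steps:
K(C) = 13 + C
Y = 146 (Y = -3 + 149 = 146)
b(M, F) = -5 + M
1/b(K(13), Y) = 1/(-5 + (13 + 13)) = 1/(-5 + 26) = 1/21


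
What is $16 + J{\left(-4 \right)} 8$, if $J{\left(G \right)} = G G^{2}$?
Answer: $-496$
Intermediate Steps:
$J{\left(G \right)} = G^{3}$
$16 + J{\left(-4 \right)} 8 = 16 + \left(-4\right)^{3} \cdot 8 = 16 - 512 = -496$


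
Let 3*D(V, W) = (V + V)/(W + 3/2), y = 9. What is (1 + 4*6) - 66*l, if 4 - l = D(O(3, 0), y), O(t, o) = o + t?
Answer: -1585/7 ≈ -226.43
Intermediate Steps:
D(V, W) = 2*V/(3*(3/2 + W)) (D(V, W) = ((V + V)/(W + 3/2))/3 = ((2*V)/(W + 3*(½)))/3 = ((2*V)/(W + 3/2))/3 = ((2*V)/(3/2 + W))/3 = (2*V/(3/2 + W))/3 = 2*V/(3*(3/2 + W)))
l = 80/21 (l = 4 - 4*(0 + 3)/(3*(3 + 2*9)) = 4 - 4*3/(3*(3 + 18)) = 4 - 4*3/(3*21) = 4 - 1*4/21 = 4 - 4/21 = 80/21 ≈ 3.8095)
(1 + 4*6) - 66*l = (1 + 4*6) - 66*80/21 = (1 + 24) - 1760/7 = 25 - 1760/7 = -1585/7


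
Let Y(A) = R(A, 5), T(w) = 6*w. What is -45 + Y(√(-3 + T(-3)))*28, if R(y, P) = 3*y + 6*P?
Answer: 795 + 84*I*√21 ≈ 795.0 + 384.94*I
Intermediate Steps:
Y(A) = 30 + 3*A (Y(A) = 3*A + 6*5 = 3*A + 30 = 30 + 3*A)
-45 + Y(√(-3 + T(-3)))*28 = -45 + (30 + 3*√(-3 + 6*(-3)))*28 = -45 + (30 + 3*√(-3 - 18))*28 = -45 + (30 + 3*√(-21))*28 = -45 + (30 + 3*(I*√21))*28 = -45 + (30 + 3*I*√21)*28 = -45 + (840 + 84*I*√21) = 795 + 84*I*√21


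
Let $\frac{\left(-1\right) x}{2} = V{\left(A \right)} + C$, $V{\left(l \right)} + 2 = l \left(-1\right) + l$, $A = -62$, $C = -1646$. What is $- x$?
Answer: $-3296$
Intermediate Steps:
$V{\left(l \right)} = -2$ ($V{\left(l \right)} = -2 + \left(l \left(-1\right) + l\right) = -2 + \left(- l + l\right) = -2 + 0 = -2$)
$x = 3296$ ($x = - 2 \left(-2 - 1646\right) = \left(-2\right) \left(-1648\right) = 3296$)
$- x = \left(-1\right) 3296 = -3296$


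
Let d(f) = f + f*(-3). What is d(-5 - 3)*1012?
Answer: 16192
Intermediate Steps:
d(f) = -2*f (d(f) = f - 3*f = -2*f)
d(-5 - 3)*1012 = -2*(-5 - 3)*1012 = -2*(-8)*1012 = 16*1012 = 16192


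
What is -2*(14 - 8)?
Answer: -12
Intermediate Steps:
-2*(14 - 8) = -2*6 = -12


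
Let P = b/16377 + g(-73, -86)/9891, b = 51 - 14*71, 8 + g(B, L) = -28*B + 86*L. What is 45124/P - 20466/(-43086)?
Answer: -17496173341961415/232444022291 ≈ -75271.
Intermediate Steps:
g(B, L) = -8 - 28*B + 86*L (g(B, L) = -8 + (-28*B + 86*L) = -8 - 28*B + 86*L)
b = -943 (b = 51 - 994 = -943)
P = -32369311/53994969 (P = -943/16377 + (-8 - 28*(-73) + 86*(-86))/9891 = -943*1/16377 + (-8 + 2044 - 7396)*(1/9891) = -943/16377 - 5360*1/9891 = -943/16377 - 5360/9891 = -32369311/53994969 ≈ -0.59949)
45124/P - 20466/(-43086) = 45124/(-32369311/53994969) - 20466/(-43086) = 45124*(-53994969/32369311) - 20466*(-1/43086) = -2436468981156/32369311 + 3411/7181 = -17496173341961415/232444022291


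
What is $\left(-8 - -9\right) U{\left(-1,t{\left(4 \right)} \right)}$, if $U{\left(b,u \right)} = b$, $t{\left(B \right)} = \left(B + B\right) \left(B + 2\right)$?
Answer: $-1$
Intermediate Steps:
$t{\left(B \right)} = 2 B \left(2 + B\right)$
$\left(-8 - -9\right) U{\left(-1,t{\left(4 \right)} \right)} = \left(-8 - -9\right) \left(-1\right) = \left(-8 + 9\right) \left(-1\right) = 1 \left(-1\right) = -1$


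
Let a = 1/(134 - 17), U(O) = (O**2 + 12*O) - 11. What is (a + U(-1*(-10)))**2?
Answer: 597998116/13689 ≈ 43685.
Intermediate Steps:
U(O) = -11 + O**2 + 12*O
a = 1/117 ≈ 0.0085470
(a + U(-1*(-10)))**2 = (1/117 + (-11 + (-1*(-10))**2 + 12*(-1*(-10))))**2 = (1/117 + (-11 + 10**2 + 12*10))**2 = (1/117 + (-11 + 100 + 120))**2 = (1/117 + 209)**2 = (24454/117)**2 = 597998116/13689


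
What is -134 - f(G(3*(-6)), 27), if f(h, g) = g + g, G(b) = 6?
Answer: -188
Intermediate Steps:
f(h, g) = 2*g
-134 - f(G(3*(-6)), 27) = -134 - 2*27 = -134 - 1*54 = -134 - 54 = -188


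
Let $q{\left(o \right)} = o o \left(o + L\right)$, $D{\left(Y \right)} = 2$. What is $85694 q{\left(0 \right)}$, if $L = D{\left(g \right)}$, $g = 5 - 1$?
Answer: $0$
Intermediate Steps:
$g = 4$ ($g = 5 - 1 = 4$)
$L = 2$
$q{\left(o \right)} = o^{2} \left(2 + o\right)$ ($q{\left(o \right)} = o o \left(o + 2\right) = o^{2} \left(2 + o\right)$)
$85694 q{\left(0 \right)} = 85694 \cdot 0^{2} \left(2 + 0\right) = 85694 \cdot 0 \cdot 2 = 85694 \cdot 0 = 0$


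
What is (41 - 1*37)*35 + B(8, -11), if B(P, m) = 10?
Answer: 150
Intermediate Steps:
(41 - 1*37)*35 + B(8, -11) = (41 - 1*37)*35 + 10 = (41 - 37)*35 + 10 = 4*35 + 10 = 140 + 10 = 150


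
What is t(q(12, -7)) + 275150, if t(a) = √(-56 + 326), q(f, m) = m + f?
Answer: 275150 + 3*√30 ≈ 2.7517e+5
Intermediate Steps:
q(f, m) = f + m
t(a) = 3*√30 (t(a) = √270 = 3*√30)
t(q(12, -7)) + 275150 = 3*√30 + 275150 = 275150 + 3*√30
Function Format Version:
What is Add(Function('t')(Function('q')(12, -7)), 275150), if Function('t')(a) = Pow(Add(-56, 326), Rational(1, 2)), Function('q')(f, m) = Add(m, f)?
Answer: Add(275150, Mul(3, Pow(30, Rational(1, 2)))) ≈ 2.7517e+5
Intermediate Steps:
Function('q')(f, m) = Add(f, m)
Function('t')(a) = Mul(3, Pow(30, Rational(1, 2))) (Function('t')(a) = Pow(270, Rational(1, 2)) = Mul(3, Pow(30, Rational(1, 2))))
Add(Function('t')(Function('q')(12, -7)), 275150) = Add(Mul(3, Pow(30, Rational(1, 2))), 275150) = Add(275150, Mul(3, Pow(30, Rational(1, 2))))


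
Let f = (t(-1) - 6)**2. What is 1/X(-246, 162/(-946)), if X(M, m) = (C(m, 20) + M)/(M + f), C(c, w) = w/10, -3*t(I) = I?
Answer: 1925/2196 ≈ 0.87659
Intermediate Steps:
t(I) = -I/3
C(c, w) = w/10 (C(c, w) = w*(1/10) = w/10)
f = 289/9 (f = (-1/3*(-1) - 6)**2 = (1/3 - 6)**2 = (-17/3)**2 = 289/9 ≈ 32.111)
X(M, m) = (2 + M)/(289/9 + M) (X(M, m) = ((1/10)*20 + M)/(M + 289/9) = (2 + M)/(289/9 + M))
1/X(-246, 162/(-946)) = 1/(9*(2 - 246)/(289 + 9*(-246))) = 1/(9*(-244)/(289 - 2214)) = 1/(9*(-244)/(-1925)) = 1/(9*(-1/1925)*(-244)) = 1/(2196/1925) = 1925/2196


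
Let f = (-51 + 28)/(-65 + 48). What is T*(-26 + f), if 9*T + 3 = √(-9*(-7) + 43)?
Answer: 419/51 - 419*√106/153 ≈ -19.980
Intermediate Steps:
f = 23/17 (f = -23/(-17) = -23*(-1/17) = 23/17 ≈ 1.3529)
T = -⅓ + √106/9 (T = -⅓ + √(-9*(-7) + 43)/9 = -⅓ + √(63 + 43)/9 = -⅓ + √106/9 ≈ 0.81063)
T*(-26 + f) = (-⅓ + √106/9)*(-26 + 23/17) = (-⅓ + √106/9)*(-419/17) = 419/51 - 419*√106/153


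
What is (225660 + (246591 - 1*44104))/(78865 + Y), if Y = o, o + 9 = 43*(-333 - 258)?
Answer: 428147/53443 ≈ 8.0113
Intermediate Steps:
o = -25422 (o = -9 + 43*(-333 - 258) = -9 + 43*(-591) = -9 - 25413 = -25422)
Y = -25422
(225660 + (246591 - 1*44104))/(78865 + Y) = (225660 + (246591 - 1*44104))/(78865 - 25422) = (225660 + (246591 - 44104))/53443 = (225660 + 202487)*(1/53443) = 428147*(1/53443) = 428147/53443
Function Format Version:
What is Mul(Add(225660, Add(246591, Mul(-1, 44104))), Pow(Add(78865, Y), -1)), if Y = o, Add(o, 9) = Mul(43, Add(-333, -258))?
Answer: Rational(428147, 53443) ≈ 8.0113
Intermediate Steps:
o = -25422 (o = Add(-9, Mul(43, Add(-333, -258))) = Add(-9, Mul(43, -591)) = Add(-9, -25413) = -25422)
Y = -25422
Mul(Add(225660, Add(246591, Mul(-1, 44104))), Pow(Add(78865, Y), -1)) = Mul(Add(225660, Add(246591, Mul(-1, 44104))), Pow(Add(78865, -25422), -1)) = Mul(Add(225660, Add(246591, -44104)), Pow(53443, -1)) = Mul(Add(225660, 202487), Rational(1, 53443)) = Mul(428147, Rational(1, 53443)) = Rational(428147, 53443)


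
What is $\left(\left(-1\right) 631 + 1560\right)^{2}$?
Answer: $863041$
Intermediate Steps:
$\left(\left(-1\right) 631 + 1560\right)^{2} = \left(-631 + 1560\right)^{2} = 929^{2} = 863041$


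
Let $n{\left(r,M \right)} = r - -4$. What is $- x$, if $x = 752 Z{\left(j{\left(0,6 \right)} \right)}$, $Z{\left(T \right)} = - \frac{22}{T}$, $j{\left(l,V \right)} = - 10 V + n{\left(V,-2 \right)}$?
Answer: $- \frac{8272}{25} \approx -330.88$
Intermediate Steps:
$n{\left(r,M \right)} = 4 + r$ ($n{\left(r,M \right)} = r + 4 = 4 + r$)
$j{\left(l,V \right)} = 4 - 9 V$ ($j{\left(l,V \right)} = - 10 V + \left(4 + V\right) = 4 - 9 V$)
$x = \frac{8272}{25}$ ($x = 752 \left(- \frac{22}{4 - 54}\right) = 752 \left(- \frac{22}{-50}\right) = 752 \left(\left(-22\right) \left(- \frac{1}{50}\right)\right) = 752 \cdot \frac{11}{25} = \frac{8272}{25} \approx 330.88$)
$- x = \left(-1\right) \frac{8272}{25} = - \frac{8272}{25}$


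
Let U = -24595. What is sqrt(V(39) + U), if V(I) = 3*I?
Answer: I*sqrt(24478) ≈ 156.45*I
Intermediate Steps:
sqrt(V(39) + U) = sqrt(3*39 - 24595) = sqrt(117 - 24595) = sqrt(-24478) = I*sqrt(24478)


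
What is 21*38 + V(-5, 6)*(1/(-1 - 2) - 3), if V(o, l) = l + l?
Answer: 758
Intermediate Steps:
V(o, l) = 2*l
21*38 + V(-5, 6)*(1/(-1 - 2) - 3) = 21*38 + (2*6)*(1/(-1 - 2) - 3) = 798 + 12*(1/(-3) - 3) = 798 + 12*(-⅓ - 3) = 798 + 12*(-10/3) = 798 - 40 = 758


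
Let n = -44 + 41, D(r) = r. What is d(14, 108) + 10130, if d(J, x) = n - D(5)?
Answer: 10122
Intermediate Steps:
n = -3
d(J, x) = -8 (d(J, x) = -3 - 1*5 = -3 - 5 = -8)
d(14, 108) + 10130 = -8 + 10130 = 10122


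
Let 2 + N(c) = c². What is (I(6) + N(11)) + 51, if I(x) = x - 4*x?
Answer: 152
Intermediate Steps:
I(x) = -3*x
N(c) = -2 + c²
(I(6) + N(11)) + 51 = (-3*6 + (-2 + 11²)) + 51 = (-18 + (-2 + 121)) + 51 = (-18 + 119) + 51 = 101 + 51 = 152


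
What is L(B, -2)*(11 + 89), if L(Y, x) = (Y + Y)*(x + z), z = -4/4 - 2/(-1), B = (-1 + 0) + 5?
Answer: -800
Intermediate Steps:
B = 4 (B = -1 + 5 = 4)
z = 1 (z = -4*1/4 - 2*(-1) = -1 + 2 = 1)
L(Y, x) = 2*Y*(1 + x) (L(Y, x) = (Y + Y)*(x + 1) = (2*Y)*(1 + x) = 2*Y*(1 + x))
L(B, -2)*(11 + 89) = (2*4*(1 - 2))*(11 + 89) = (2*4*(-1))*100 = -8*100 = -800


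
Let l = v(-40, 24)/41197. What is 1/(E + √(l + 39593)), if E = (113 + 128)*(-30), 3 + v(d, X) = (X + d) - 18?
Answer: -148927155/1075927774258 - 7*√85710399697/537963887129 ≈ -0.00014223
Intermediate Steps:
v(d, X) = -21 + X + d (v(d, X) = -3 + ((X + d) - 18) = -3 + (-18 + X + d) = -21 + X + d)
l = -37/41197 (l = (-21 + 24 - 40)/41197 = -37*1/41197 = -37/41197 ≈ -0.00089812)
E = -7230 (E = 241*(-30) = -7230)
1/(E + √(l + 39593)) = 1/(-7230 + √(-37/41197 + 39593)) = 1/(-7230 + √(1631112784/41197)) = 1/(-7230 + 28*√85710399697/41197)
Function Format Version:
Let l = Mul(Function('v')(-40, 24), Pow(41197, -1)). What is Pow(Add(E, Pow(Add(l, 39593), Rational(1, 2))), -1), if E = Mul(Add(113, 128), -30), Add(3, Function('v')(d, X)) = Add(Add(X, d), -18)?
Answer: Add(Rational(-148927155, 1075927774258), Mul(Rational(-7, 537963887129), Pow(85710399697, Rational(1, 2)))) ≈ -0.00014223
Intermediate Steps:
Function('v')(d, X) = Add(-21, X, d) (Function('v')(d, X) = Add(-3, Add(Add(X, d), -18)) = Add(-3, Add(-18, X, d)) = Add(-21, X, d))
l = Rational(-37, 41197) (l = Mul(Add(-21, 24, -40), Pow(41197, -1)) = Mul(-37, Rational(1, 41197)) = Rational(-37, 41197) ≈ -0.00089812)
E = -7230 (E = Mul(241, -30) = -7230)
Pow(Add(E, Pow(Add(l, 39593), Rational(1, 2))), -1) = Pow(Add(-7230, Pow(Add(Rational(-37, 41197), 39593), Rational(1, 2))), -1) = Pow(Add(-7230, Pow(Rational(1631112784, 41197), Rational(1, 2))), -1) = Pow(Add(-7230, Mul(Rational(28, 41197), Pow(85710399697, Rational(1, 2)))), -1)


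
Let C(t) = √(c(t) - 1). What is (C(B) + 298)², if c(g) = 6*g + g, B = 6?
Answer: (298 + √41)² ≈ 92661.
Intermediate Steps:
c(g) = 7*g
C(t) = √(-1 + 7*t) (C(t) = √(7*t - 1) = √(-1 + 7*t))
(C(B) + 298)² = (√(-1 + 7*6) + 298)² = (√(-1 + 42) + 298)² = (√41 + 298)² = (298 + √41)²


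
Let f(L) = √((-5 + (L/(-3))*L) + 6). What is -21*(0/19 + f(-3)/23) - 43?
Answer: -43 - 21*I*√2/23 ≈ -43.0 - 1.2912*I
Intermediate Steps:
f(L) = √(1 - L²/3) (f(L) = √((-5 + (L*(-⅓))*L) + 6) = √((-5 + (-L/3)*L) + 6) = √((-5 - L²/3) + 6) = √(1 - L²/3))
-21*(0/19 + f(-3)/23) - 43 = -21*(0/19 + (√(9 - 3*(-3)²)/3)/23) - 43 = -21*(0*(1/19) + (√(9 - 3*9)/3)*(1/23)) - 43 = -21*(0 + (√(9 - 27)/3)*(1/23)) - 43 = -21*(0 + (√(-18)/3)*(1/23)) - 43 = -21*(0 + ((3*I*√2)/3)*(1/23)) - 43 = -21*(0 + (I*√2)*(1/23)) - 43 = -21*(0 + I*√2/23) - 43 = -21*I*√2/23 - 43 = -43 - 21*I*√2/23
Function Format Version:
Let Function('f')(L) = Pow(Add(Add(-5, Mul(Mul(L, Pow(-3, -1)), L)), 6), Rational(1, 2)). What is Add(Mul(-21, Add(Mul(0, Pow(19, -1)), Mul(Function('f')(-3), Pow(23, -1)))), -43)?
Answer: Add(-43, Mul(Rational(-21, 23), I, Pow(2, Rational(1, 2)))) ≈ Add(-43.000, Mul(-1.2912, I))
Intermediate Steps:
Function('f')(L) = Pow(Add(1, Mul(Rational(-1, 3), Pow(L, 2))), Rational(1, 2)) (Function('f')(L) = Pow(Add(Add(-5, Mul(Mul(L, Rational(-1, 3)), L)), 6), Rational(1, 2)) = Pow(Add(Add(-5, Mul(Mul(Rational(-1, 3), L), L)), 6), Rational(1, 2)) = Pow(Add(Add(-5, Mul(Rational(-1, 3), Pow(L, 2))), 6), Rational(1, 2)) = Pow(Add(1, Mul(Rational(-1, 3), Pow(L, 2))), Rational(1, 2)))
Add(Mul(-21, Add(Mul(0, Pow(19, -1)), Mul(Function('f')(-3), Pow(23, -1)))), -43) = Add(Mul(-21, Add(Mul(0, Pow(19, -1)), Mul(Mul(Rational(1, 3), Pow(Add(9, Mul(-3, Pow(-3, 2))), Rational(1, 2))), Pow(23, -1)))), -43) = Add(Mul(-21, Add(Mul(0, Rational(1, 19)), Mul(Mul(Rational(1, 3), Pow(Add(9, Mul(-3, 9)), Rational(1, 2))), Rational(1, 23)))), -43) = Add(Mul(-21, Add(0, Mul(Mul(Rational(1, 3), Pow(Add(9, -27), Rational(1, 2))), Rational(1, 23)))), -43) = Add(Mul(-21, Add(0, Mul(Mul(Rational(1, 3), Pow(-18, Rational(1, 2))), Rational(1, 23)))), -43) = Add(Mul(-21, Add(0, Mul(Mul(Rational(1, 3), Mul(3, I, Pow(2, Rational(1, 2)))), Rational(1, 23)))), -43) = Add(Mul(-21, Add(0, Mul(Mul(I, Pow(2, Rational(1, 2))), Rational(1, 23)))), -43) = Add(Mul(-21, Add(0, Mul(Rational(1, 23), I, Pow(2, Rational(1, 2))))), -43) = Add(Mul(-21, Mul(Rational(1, 23), I, Pow(2, Rational(1, 2)))), -43) = Add(Mul(Rational(-21, 23), I, Pow(2, Rational(1, 2))), -43) = Add(-43, Mul(Rational(-21, 23), I, Pow(2, Rational(1, 2))))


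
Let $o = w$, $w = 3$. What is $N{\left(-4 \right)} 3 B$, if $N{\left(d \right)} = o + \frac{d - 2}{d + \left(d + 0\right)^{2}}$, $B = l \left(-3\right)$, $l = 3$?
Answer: $- \frac{135}{2} \approx -67.5$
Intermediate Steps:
$B = -9$ ($B = 3 \left(-3\right) = -9$)
$o = 3$
$N{\left(d \right)} = 3 + \frac{-2 + d}{d + d^{2}}$ ($N{\left(d \right)} = 3 + \frac{d - 2}{d + \left(d + 0\right)^{2}} = 3 + \frac{-2 + d}{d + d^{2}}$)
$N{\left(-4 \right)} 3 B = \frac{-2 + 3 \left(-4\right)^{2} + 4 \left(-4\right)}{\left(-4\right) \left(1 - 4\right)} 3 \left(-9\right) = - \frac{-2 + 3 \cdot 16 - 16}{4 \left(-3\right)} 3 \left(-9\right) = \left(- \frac{1}{4}\right) \left(- \frac{1}{3}\right) \left(-2 + 48 - 16\right) 3 \left(-9\right) = \left(- \frac{1}{4}\right) \left(- \frac{1}{3}\right) 30 \cdot 3 \left(-9\right) = \frac{5}{2} \cdot 3 \left(-9\right) = \frac{15}{2} \left(-9\right) = - \frac{135}{2}$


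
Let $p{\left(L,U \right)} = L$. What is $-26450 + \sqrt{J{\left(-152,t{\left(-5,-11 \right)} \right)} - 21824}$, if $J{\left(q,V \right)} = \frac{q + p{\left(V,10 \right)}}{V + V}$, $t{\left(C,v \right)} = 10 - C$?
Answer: $-26450 + \frac{i \sqrt{19645710}}{30} \approx -26450.0 + 147.74 i$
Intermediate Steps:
$J{\left(q,V \right)} = \frac{V + q}{2 V}$ ($J{\left(q,V \right)} = \frac{q + V}{V + V} = \frac{V + q}{2 V}$)
$-26450 + \sqrt{J{\left(-152,t{\left(-5,-11 \right)} \right)} - 21824} = -26450 + \sqrt{\frac{\left(10 - -5\right) - 152}{2 \left(10 - -5\right)} - 21824} = -26450 + \sqrt{\frac{\left(10 + 5\right) - 152}{2 \left(10 + 5\right)} - 21824} = -26450 + \sqrt{\frac{15 - 152}{2 \cdot 15} - 21824} = -26450 + \sqrt{\frac{1}{2} \cdot \frac{1}{15} \left(-137\right) - 21824} = -26450 + \sqrt{- \frac{137}{30} - 21824} = -26450 + \sqrt{- \frac{654857}{30}} = -26450 + \frac{i \sqrt{19645710}}{30}$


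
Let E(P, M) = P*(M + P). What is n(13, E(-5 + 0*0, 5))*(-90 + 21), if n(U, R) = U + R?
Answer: -897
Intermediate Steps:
n(U, R) = R + U
n(13, E(-5 + 0*0, 5))*(-90 + 21) = ((-5 + 0*0)*(5 + (-5 + 0*0)) + 13)*(-90 + 21) = ((-5 + 0)*(5 + (-5 + 0)) + 13)*(-69) = (-5*(5 - 5) + 13)*(-69) = (-5*0 + 13)*(-69) = (0 + 13)*(-69) = 13*(-69) = -897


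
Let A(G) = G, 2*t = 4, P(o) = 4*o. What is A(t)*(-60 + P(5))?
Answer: -80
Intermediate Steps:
t = 2 (t = (½)*4 = 2)
A(t)*(-60 + P(5)) = 2*(-60 + 4*5) = 2*(-60 + 20) = 2*(-40) = -80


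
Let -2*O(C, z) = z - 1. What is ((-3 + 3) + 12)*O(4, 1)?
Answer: 0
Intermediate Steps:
O(C, z) = 1/2 - z/2 (O(C, z) = -(z - 1)/2 = -(-1 + z)/2 = 1/2 - z/2)
((-3 + 3) + 12)*O(4, 1) = ((-3 + 3) + 12)*(1/2 - 1/2*1) = (0 + 12)*(1/2 - 1/2) = 12*0 = 0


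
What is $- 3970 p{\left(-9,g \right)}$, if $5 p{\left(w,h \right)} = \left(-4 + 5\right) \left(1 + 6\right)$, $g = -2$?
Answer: $-5558$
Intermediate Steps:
$p{\left(w,h \right)} = \frac{7}{5}$ ($p{\left(w,h \right)} = \frac{\left(-4 + 5\right) \left(1 + 6\right)}{5} = \frac{1 \cdot 7}{5} = \frac{1}{5} \cdot 7 = \frac{7}{5}$)
$- 3970 p{\left(-9,g \right)} = \left(-3970\right) \frac{7}{5} = -5558$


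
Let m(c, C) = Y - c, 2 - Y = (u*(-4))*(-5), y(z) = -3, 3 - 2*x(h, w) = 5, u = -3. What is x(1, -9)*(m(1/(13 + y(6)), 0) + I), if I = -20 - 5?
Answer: -369/10 ≈ -36.900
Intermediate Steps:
x(h, w) = -1 (x(h, w) = 3/2 - 1/2*5 = 3/2 - 5/2 = -1)
I = -25
Y = 62 (Y = 2 - (-3*(-4))*(-5) = 2 - 12*(-5) = 2 - 1*(-60) = 2 + 60 = 62)
m(c, C) = 62 - c
x(1, -9)*(m(1/(13 + y(6)), 0) + I) = -((62 - 1/(13 - 3)) - 25) = -((62 - 1/10) - 25) = -(619/10 - 25) = -1*369/10 = -369/10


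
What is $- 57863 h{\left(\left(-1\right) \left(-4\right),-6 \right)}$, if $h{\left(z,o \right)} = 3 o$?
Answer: $1041534$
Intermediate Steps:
$- 57863 h{\left(\left(-1\right) \left(-4\right),-6 \right)} = - 57863 \cdot 3 \left(-6\right) = \left(-57863\right) \left(-18\right) = 1041534$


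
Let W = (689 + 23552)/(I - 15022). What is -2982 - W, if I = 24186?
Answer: -27351289/9164 ≈ -2984.6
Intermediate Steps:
W = 24241/9164 (W = (689 + 23552)/(24186 - 15022) = 24241/9164 ≈ 2.6452)
-2982 - W = -2982 - 1*24241/9164 = -2982 - 24241/9164 = -27351289/9164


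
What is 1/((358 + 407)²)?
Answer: 1/585225 ≈ 1.7087e-6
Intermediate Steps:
1/((358 + 407)²) = 1/(765²) = 1/585225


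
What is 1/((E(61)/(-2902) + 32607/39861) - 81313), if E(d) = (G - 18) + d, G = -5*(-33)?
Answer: -6426479/522551490570 ≈ -1.2298e-5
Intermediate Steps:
G = 165
E(d) = 147 + d (E(d) = (165 - 18) + d = 147 + d)
1/((E(61)/(-2902) + 32607/39861) - 81313) = 1/(((147 + 61)/(-2902) + 32607/39861) - 81313) = 1/((208*(-1/2902) + 32607*(1/39861)) - 81313) = 1/((-104/1451 + 3623/4429) - 81313) = 1/(4796357/6426479 - 81313) = 1/(-522551490570/6426479) = -6426479/522551490570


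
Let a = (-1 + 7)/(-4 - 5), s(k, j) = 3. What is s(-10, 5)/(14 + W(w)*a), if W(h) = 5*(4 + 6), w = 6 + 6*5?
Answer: -9/58 ≈ -0.15517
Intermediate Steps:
w = 36 (w = 6 + 30 = 36)
W(h) = 50 (W(h) = 5*10 = 50)
a = -⅔ (a = 6/(-9) = 6*(-⅑) = -⅔ ≈ -0.66667)
s(-10, 5)/(14 + W(w)*a) = 3/(14 + 50*(-⅔)) = 3/(14 - 100/3) = 3/(-58/3) = 3*(-3/58) = -9/58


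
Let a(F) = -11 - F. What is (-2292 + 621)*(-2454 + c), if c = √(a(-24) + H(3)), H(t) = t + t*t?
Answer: 4092279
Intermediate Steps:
H(t) = t + t²
c = 5 (c = √((-11 - 1*(-24)) + 3*(1 + 3)) = √((-11 + 24) + 3*4) = √(13 + 12) = √25 = 5)
(-2292 + 621)*(-2454 + c) = (-2292 + 621)*(-2454 + 5) = -1671*(-2449) = 4092279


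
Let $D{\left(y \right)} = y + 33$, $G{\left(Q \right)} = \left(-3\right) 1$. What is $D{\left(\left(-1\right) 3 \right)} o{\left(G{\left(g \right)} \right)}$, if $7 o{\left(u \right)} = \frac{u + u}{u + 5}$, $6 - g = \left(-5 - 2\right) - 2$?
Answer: $- \frac{90}{7} \approx -12.857$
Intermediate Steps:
$g = 15$ ($g = 6 - \left(\left(-5 - 2\right) - 2\right) = 6 - \left(-7 - 2\right) = 6 - -9 = 6 + 9 = 15$)
$G{\left(Q \right)} = -3$
$D{\left(y \right)} = 33 + y$
$o{\left(u \right)} = \frac{2 u}{7 \left(5 + u\right)}$ ($o{\left(u \right)} = \frac{\left(u + u\right) \frac{1}{u + 5}}{7} = \frac{2 u \frac{1}{5 + u}}{7} = \frac{2 u}{7 \left(5 + u\right)}$)
$D{\left(\left(-1\right) 3 \right)} o{\left(G{\left(g \right)} \right)} = \left(33 - 3\right) \frac{2}{7} \left(-3\right) \frac{1}{5 - 3} = \left(33 - 3\right) \frac{2}{7} \left(-3\right) \frac{1}{2} = 30 \cdot \frac{2}{7} \left(-3\right) \frac{1}{2} = 30 \left(- \frac{3}{7}\right) = - \frac{90}{7}$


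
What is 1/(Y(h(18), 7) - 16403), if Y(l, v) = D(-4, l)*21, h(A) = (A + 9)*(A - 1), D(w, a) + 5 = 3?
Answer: -1/16445 ≈ -6.0809e-5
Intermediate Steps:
D(w, a) = -2 (D(w, a) = -5 + 3 = -2)
h(A) = (-1 + A)*(9 + A) (h(A) = (9 + A)*(-1 + A) = (-1 + A)*(9 + A))
Y(l, v) = -42 (Y(l, v) = -2*21 = -42)
1/(Y(h(18), 7) - 16403) = 1/(-42 - 16403) = 1/(-16445) = -1/16445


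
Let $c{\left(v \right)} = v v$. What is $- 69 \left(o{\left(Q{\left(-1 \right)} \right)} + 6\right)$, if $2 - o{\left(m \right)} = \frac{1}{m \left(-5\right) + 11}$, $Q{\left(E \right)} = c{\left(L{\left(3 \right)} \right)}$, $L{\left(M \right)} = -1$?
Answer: $- \frac{1081}{2} \approx -540.5$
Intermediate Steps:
$c{\left(v \right)} = v^{2}$
$Q{\left(E \right)} = 1$ ($Q{\left(E \right)} = \left(-1\right)^{2} = 1$)
$o{\left(m \right)} = 2 - \frac{1}{11 - 5 m}$ ($o{\left(m \right)} = 2 - \frac{1}{m \left(-5\right) + 11} = 2 - \frac{1}{- 5 m + 11} = 2 - \frac{1}{11 - 5 m}$)
$- 69 \left(o{\left(Q{\left(-1 \right)} \right)} + 6\right) = - 69 \left(\frac{-21 + 10 \cdot 1}{-11 + 5 \cdot 1} + 6\right) = - 69 \left(\frac{-21 + 10}{-11 + 5} + 6\right) = - 69 \left(\frac{1}{-6} \left(-11\right) + 6\right) = - 69 \left(\left(- \frac{1}{6}\right) \left(-11\right) + 6\right) = - 69 \left(\frac{11}{6} + 6\right) = \left(-69\right) \frac{47}{6} = - \frac{1081}{2}$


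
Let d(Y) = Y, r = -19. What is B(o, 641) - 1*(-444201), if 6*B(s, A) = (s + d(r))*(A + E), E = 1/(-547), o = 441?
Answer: 802915927/1641 ≈ 4.8928e+5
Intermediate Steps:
E = -1/547 ≈ -0.0018282
B(s, A) = (-19 + s)*(-1/547 + A)/6 (B(s, A) = ((s - 19)*(A - 1/547))/6 = ((-19 + s)*(-1/547 + A))/6 = (-19 + s)*(-1/547 + A)/6)
B(o, 641) - 1*(-444201) = (19/3282 - 19/6*641 - 1/3282*441 + (1/6)*641*441) - 1*(-444201) = (19/3282 - 12179/6 - 147/1094 + 94227/2) + 444201 = 73982086/1641 + 444201 = 802915927/1641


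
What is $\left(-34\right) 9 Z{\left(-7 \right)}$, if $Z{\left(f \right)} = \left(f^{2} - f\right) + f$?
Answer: $-14994$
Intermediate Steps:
$Z{\left(f \right)} = f^{2}$
$\left(-34\right) 9 Z{\left(-7 \right)} = \left(-34\right) 9 \left(-7\right)^{2} = \left(-306\right) 49 = -14994$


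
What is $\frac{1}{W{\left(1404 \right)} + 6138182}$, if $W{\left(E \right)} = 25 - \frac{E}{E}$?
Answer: $\frac{1}{6138206} \approx 1.6291 \cdot 10^{-7}$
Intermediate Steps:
$W{\left(E \right)} = 24$ ($W{\left(E \right)} = 25 - 1 = 24$)
$\frac{1}{W{\left(1404 \right)} + 6138182} = \frac{1}{24 + 6138182} = \frac{1}{6138206}$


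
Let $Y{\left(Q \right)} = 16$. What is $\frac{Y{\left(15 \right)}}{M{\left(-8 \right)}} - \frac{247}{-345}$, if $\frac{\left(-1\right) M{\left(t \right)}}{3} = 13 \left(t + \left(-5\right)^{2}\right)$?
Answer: $\frac{52747}{76245} \approx 0.69181$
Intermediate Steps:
$M{\left(t \right)} = -975 - 39 t$ ($M{\left(t \right)} = - 3 \cdot 13 \left(t + \left(-5\right)^{2}\right) = - 3 \cdot 13 \left(t + 25\right) = - 3 \cdot 13 \left(25 + t\right) = - 3 \left(325 + 13 t\right) = -975 - 39 t$)
$\frac{Y{\left(15 \right)}}{M{\left(-8 \right)}} - \frac{247}{-345} = \frac{16}{-975 - -312} - \frac{247}{-345} = \frac{16}{-975 + 312} - - \frac{247}{345} = \frac{16}{-663} + \frac{247}{345} = 16 \left(- \frac{1}{663}\right) + \frac{247}{345} = - \frac{16}{663} + \frac{247}{345} = \frac{52747}{76245}$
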